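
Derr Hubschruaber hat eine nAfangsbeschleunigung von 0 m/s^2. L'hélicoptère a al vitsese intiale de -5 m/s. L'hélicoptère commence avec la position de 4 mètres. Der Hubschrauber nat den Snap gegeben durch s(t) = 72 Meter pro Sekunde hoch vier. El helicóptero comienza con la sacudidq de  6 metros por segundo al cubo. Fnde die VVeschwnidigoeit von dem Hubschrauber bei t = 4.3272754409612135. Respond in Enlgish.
To solve this, we need to take 3 antiderivatives of our snap equation s(t) = 72. Integrating snap and using the initial condition j(0) = 6, we get j(t) = 72·t + 6. The integral of jerk is acceleration. Using a(0) = 0, we get a(t) = 6·t·(6·t + 1). Taking ∫a(t)dt and applying v(0) = -5, we find v(t) = 12·t^3 + 3·t^2 - 5. Using v(t) = 12·t^3 + 3·t^2 - 5 and substituting t = 4.3272754409612135, we find v = 1023.53096965633.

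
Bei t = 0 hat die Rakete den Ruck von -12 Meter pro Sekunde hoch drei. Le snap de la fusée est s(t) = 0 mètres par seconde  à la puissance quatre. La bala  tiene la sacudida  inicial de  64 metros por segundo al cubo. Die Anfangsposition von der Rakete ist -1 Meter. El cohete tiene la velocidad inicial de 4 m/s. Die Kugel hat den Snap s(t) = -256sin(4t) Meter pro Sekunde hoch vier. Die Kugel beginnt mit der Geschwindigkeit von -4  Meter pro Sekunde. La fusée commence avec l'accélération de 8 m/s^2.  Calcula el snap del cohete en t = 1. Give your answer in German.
Mit s(t) = 0 und Einsetzen von t = 1, finden wir s = 0.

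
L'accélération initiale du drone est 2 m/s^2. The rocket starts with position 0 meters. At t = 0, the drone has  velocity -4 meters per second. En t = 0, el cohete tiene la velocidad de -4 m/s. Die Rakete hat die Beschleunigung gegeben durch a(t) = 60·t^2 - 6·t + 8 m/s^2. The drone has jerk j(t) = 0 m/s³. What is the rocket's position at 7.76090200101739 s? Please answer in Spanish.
Necesitamos integrar nuestra ecuación de la aceleración a(t) = 60·t^2 - 6·t + 8 2 veces. Integrando la aceleración y usando la condición inicial v(0) = -4, obtenemos v(t) = 20·t^3 - 3·t^2 + 8·t - 4. Tomando ∫v(t)dt y aplicando x(0) = 0, encontramos x(t) = 5·t^4 - t^3 + 4·t^2 - 4·t. Tenemos la posición x(t) = 5·t^4 - t^3 + 4·t^2 - 4·t. Sustituyendo t = 7.76090200101739: x(7.76090200101739) = 17881.6593616576.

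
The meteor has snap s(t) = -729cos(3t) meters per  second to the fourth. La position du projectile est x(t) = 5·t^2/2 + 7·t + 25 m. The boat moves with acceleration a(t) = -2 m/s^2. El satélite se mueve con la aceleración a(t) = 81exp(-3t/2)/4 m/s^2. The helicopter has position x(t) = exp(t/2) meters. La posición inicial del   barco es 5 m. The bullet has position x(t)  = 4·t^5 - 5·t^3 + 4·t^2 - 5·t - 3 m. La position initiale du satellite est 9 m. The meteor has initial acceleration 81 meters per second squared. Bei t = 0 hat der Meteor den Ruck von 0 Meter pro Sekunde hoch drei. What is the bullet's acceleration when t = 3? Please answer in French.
En partant de la position x(t) = 4·t^5 - 5·t^3 + 4·t^2 - 5·t - 3, nous prenons 2 dérivées. En prenant d/dt de x(t), nous trouvons v(t) = 20·t^4 - 15·t^2 + 8·t - 5. En dérivant la vitesse, nous obtenons l'accélération: a(t) = 80·t^3 - 30·t + 8. De l'équation de l'accélération a(t) = 80·t^3 - 30·t + 8, nous substituons t = 3 pour obtenir a = 2078.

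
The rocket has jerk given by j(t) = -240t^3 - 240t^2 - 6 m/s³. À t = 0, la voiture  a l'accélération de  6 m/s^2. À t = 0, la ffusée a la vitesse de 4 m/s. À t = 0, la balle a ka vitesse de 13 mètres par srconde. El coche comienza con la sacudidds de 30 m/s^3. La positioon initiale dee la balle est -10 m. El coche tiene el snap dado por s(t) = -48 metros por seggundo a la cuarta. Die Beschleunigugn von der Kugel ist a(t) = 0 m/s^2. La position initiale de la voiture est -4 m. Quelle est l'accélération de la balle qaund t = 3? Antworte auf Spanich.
De la ecuación de la aceleración a(t) = 0, sustituimos t = 3 para obtener a = 0.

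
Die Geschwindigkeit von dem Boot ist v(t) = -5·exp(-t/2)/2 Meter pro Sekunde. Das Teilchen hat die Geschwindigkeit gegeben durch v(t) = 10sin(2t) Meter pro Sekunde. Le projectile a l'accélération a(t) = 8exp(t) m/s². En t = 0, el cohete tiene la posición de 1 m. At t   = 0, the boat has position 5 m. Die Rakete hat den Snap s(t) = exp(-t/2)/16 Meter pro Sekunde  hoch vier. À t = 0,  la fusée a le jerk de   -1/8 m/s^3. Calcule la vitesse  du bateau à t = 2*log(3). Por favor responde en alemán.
Mit v(t) = -5·exp(-t/2)/2 und Einsetzen von t = 2*log(3), finden wir v = -5/6.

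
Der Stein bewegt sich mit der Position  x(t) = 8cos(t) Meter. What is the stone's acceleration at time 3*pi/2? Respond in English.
We must differentiate our position equation x(t) = 8·cos(t) 2 times. The derivative of position gives velocity: v(t) = -8·sin(t). Differentiating velocity, we get acceleration: a(t) = -8·cos(t). We have acceleration a(t) = -8·cos(t). Substituting t = 3*pi/2: a(3*pi/2) = 0.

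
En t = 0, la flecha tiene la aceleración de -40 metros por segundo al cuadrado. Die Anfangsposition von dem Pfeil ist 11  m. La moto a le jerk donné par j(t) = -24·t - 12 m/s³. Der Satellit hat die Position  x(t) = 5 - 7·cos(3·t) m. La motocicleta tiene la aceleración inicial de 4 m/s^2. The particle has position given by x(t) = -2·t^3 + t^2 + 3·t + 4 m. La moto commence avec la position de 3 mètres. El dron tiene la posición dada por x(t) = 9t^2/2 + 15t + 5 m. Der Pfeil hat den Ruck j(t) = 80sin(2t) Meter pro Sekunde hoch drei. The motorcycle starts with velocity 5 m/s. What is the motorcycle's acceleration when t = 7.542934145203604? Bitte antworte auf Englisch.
To find the answer, we compute 1 integral of j(t) = -24·t - 12. Taking ∫j(t)dt and applying a(0) = 4, we find a(t) = -12·t^2 - 12·t + 4. Using a(t) = -12·t^2 - 12·t + 4 and substituting t = 7.542934145203604, we find a = -769.265475968984.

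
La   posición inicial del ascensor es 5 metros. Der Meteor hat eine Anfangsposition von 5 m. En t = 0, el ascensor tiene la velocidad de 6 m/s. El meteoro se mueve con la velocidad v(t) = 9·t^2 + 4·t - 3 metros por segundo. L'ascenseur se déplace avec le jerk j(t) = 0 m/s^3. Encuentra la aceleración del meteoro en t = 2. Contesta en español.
Partiendo de la velocidad v(t) = 9·t^2 + 4·t - 3, tomamos 1 derivada. Derivando la velocidad, obtenemos la aceleración: a(t) = 18·t + 4. De la ecuación de la aceleración a(t) = 18·t + 4, sustituimos t = 2 para obtener a = 40.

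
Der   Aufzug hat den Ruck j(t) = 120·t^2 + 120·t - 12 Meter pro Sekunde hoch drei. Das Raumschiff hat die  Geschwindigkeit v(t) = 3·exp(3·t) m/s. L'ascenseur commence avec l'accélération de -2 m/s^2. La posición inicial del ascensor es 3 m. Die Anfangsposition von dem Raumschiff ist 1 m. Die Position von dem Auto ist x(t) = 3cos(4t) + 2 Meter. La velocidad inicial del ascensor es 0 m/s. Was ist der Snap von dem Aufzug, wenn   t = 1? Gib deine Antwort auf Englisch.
We must differentiate our jerk equation j(t) = 120·t^2 + 120·t - 12 1 time. Differentiating jerk, we get snap: s(t) = 240·t + 120. Using s(t) = 240·t + 120 and substituting t = 1, we find s = 360.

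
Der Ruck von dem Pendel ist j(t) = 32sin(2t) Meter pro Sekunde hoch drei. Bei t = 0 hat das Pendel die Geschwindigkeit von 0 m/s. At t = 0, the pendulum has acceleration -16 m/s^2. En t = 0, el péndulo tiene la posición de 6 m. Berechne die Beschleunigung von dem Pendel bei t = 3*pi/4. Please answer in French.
Pour résoudre ceci, nous devons prendre 1 intégrale de notre équation du jerk j(t) = 32·sin(2·t). L'intégrale du jerk, avec a(0) = -16, donne l'accélération: a(t) = -16·cos(2·t). Nous avons l'accélération a(t) = -16·cos(2·t). En substituant t = 3*pi/4: a(3*pi/4) = 0.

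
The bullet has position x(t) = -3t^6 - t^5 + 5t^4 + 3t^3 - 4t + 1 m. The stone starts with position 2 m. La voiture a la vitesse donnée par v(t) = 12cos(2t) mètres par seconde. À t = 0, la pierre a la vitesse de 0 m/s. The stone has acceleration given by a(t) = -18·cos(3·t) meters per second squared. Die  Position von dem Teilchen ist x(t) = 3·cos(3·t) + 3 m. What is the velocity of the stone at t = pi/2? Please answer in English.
To find the answer, we compute 1 integral of a(t) = -18·cos(3·t). The antiderivative of acceleration is velocity. Using v(0) = 0, we get v(t) = -6·sin(3·t). Using v(t) = -6·sin(3·t) and substituting t = pi/2, we find v = 6.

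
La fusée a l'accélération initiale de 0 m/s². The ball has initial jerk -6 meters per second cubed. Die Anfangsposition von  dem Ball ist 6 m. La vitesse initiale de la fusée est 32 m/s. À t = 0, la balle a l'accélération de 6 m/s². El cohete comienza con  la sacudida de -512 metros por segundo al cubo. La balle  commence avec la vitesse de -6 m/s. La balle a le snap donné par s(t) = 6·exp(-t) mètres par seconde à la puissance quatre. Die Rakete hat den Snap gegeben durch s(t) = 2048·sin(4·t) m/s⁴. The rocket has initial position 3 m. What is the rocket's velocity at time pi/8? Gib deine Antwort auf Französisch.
Pour résoudre ceci, nous devons prendre 3 primitives de notre équation du snap s(t) = 2048·sin(4·t). En prenant ∫s(t)dt et en appliquant j(0) = -512, nous trouvons j(t) = -512·cos(4·t). La primitive du jerk est l'accélération. En utilisant a(0) = 0, nous obtenons a(t) = -128·sin(4·t). En intégrant l'accélération et en utilisant la condition initiale v(0) = 32, nous obtenons v(t) = 32·cos(4·t). En utilisant v(t) = 32·cos(4·t) et en substituant t = pi/8, nous trouvons v = 0.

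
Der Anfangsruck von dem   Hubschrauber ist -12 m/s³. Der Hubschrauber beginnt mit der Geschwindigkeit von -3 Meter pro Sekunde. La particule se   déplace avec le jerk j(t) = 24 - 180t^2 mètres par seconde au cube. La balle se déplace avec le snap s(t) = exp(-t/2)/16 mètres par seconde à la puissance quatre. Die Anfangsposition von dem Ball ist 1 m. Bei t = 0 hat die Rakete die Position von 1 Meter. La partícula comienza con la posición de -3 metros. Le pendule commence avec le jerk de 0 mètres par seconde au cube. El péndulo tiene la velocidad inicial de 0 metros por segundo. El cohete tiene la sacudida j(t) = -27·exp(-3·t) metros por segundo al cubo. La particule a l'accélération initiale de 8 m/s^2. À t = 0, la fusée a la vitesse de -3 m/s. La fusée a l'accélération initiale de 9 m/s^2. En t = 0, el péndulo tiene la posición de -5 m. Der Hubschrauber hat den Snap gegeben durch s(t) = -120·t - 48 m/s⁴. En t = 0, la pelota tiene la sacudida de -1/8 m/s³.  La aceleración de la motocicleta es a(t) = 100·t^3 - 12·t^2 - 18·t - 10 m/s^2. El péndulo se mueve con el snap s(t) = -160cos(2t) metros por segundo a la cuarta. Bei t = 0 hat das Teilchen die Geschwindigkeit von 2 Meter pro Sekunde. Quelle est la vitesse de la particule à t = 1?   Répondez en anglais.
We need to integrate our jerk equation j(t) = 24 - 180·t^2 2 times. Taking ∫j(t)dt and applying a(0) = 8, we find a(t) = -60·t^3 + 24·t + 8. Integrating acceleration and using the initial condition v(0) = 2, we get v(t) = -15·t^4 + 12·t^2 + 8·t + 2. From the given velocity equation v(t) = -15·t^4 + 12·t^2 + 8·t + 2, we substitute t = 1 to get v = 7.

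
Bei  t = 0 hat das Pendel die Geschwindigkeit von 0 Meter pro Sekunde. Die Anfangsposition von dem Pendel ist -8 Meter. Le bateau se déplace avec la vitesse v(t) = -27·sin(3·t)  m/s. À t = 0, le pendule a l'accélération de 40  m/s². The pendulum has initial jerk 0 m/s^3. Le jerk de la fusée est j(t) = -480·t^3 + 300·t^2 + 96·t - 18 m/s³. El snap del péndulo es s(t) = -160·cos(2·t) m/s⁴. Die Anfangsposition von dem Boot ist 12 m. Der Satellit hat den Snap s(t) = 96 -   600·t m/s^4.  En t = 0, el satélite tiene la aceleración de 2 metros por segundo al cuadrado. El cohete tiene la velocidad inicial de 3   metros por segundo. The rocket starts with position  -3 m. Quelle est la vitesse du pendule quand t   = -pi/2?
Pour résoudre ceci, nous devons prendre 3 primitives de notre équation du snap s(t) = -160·cos(2·t). La primitive du snap est le jerk. En utilisant j(0) = 0, nous obtenons j(t) = -80·sin(2·t). L'intégrale du jerk est l'accélération. En utilisant a(0) = 40, nous obtenons a(t) = 40·cos(2·t). En prenant ∫a(t)dt et en appliquant v(0) = 0, nous trouvons v(t) = 20·sin(2·t). Nous avons la vitesse v(t) = 20·sin(2·t). En substituant t = -pi/2: v(-pi/2) = 0.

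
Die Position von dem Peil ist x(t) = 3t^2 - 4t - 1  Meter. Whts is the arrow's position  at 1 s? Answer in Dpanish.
De la ecuación de la posición x(t) = 3·t^2 - 4·t - 1, sustituimos t = 1 para obtener x = -2.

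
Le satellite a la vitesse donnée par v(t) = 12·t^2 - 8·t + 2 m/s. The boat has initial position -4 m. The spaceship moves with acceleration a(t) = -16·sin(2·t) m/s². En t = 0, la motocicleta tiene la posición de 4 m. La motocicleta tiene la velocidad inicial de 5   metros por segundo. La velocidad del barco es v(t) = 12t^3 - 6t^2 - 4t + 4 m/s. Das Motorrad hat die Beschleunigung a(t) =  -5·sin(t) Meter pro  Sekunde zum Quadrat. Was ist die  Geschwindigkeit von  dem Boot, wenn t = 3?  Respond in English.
From the given velocity equation v(t) = 12·t^3 - 6·t^2 - 4·t + 4, we substitute t = 3 to get v = 262.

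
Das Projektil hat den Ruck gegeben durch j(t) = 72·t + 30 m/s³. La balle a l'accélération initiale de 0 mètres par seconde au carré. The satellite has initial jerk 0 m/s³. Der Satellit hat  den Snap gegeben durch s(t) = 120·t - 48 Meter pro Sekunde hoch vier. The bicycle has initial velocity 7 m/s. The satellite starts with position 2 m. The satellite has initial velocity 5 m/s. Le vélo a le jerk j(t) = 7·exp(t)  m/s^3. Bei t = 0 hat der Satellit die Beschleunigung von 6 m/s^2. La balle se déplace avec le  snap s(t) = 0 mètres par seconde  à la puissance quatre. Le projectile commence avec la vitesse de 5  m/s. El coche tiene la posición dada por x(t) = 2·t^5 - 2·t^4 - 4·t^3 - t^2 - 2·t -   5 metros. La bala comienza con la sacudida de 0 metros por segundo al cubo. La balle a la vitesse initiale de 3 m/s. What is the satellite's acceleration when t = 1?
We must find the antiderivative of our snap equation s(t) = 120·t - 48 2 times. Integrating snap and using the initial condition j(0) = 0, we get j(t) = 12·t·(5·t - 4). Taking ∫j(t)dt and applying a(0) = 6, we find a(t) = 20·t^3 - 24·t^2 + 6. We have acceleration a(t) = 20·t^3 - 24·t^2 + 6. Substituting t = 1: a(1) = 2.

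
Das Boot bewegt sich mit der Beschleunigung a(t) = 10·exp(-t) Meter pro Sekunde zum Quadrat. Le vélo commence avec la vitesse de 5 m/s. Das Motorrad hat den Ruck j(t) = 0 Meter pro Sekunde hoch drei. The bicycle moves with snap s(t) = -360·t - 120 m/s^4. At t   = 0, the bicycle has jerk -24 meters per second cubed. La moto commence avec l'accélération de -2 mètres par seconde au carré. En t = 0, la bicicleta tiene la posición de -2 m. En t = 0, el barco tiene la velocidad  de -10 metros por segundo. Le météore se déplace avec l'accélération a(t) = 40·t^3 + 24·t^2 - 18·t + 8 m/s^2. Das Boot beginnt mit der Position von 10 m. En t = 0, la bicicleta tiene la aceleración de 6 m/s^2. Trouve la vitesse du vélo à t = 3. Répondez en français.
Nous devons trouver l'intégrale de notre équation du snap s(t) = -360·t - 120 3 fois. En prenant ∫s(t)dt et en appliquant j(0) = -24, nous trouvons j(t) = -180·t^2 - 120·t - 24. La primitive du jerk, avec a(0) = 6, donne l'accélération: a(t) = -60·t^3 - 60·t^2 - 24·t + 6. En prenant ∫a(t)dt et en appliquant v(0) = 5, nous trouvons v(t) = -15·t^4 - 20·t^3 - 12·t^2 + 6·t + 5. En utilisant v(t) = -15·t^4 - 20·t^3 - 12·t^2 + 6·t + 5 et en substituant t = 3, nous trouvons v = -1840.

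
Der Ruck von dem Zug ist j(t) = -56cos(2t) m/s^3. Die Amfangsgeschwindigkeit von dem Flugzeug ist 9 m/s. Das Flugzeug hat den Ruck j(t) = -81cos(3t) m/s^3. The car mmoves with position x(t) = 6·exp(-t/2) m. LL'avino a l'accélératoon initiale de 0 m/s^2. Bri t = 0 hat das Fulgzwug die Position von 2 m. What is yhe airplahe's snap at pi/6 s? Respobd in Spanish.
Debemos derivar nuestra ecuación de la sacudida j(t) = -81·cos(3·t) 1 vez. Derivando la sacudida, obtenemos el snap: s(t) = 243·sin(3·t). De la ecuación del snap s(t) = 243·sin(3·t), sustituimos t = pi/6 para obtener s = 243.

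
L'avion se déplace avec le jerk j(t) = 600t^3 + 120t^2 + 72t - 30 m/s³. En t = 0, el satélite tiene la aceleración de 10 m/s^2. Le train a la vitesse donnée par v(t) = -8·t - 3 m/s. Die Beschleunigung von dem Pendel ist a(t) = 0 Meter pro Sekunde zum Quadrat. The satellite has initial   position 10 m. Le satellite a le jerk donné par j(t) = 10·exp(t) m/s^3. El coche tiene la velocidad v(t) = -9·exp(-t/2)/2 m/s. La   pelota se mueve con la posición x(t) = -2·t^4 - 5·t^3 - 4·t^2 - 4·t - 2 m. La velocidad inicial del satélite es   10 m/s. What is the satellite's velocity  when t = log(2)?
Starting from jerk j(t) = 10·exp(t), we take 2 integrals. Taking ∫j(t)dt and applying a(0) = 10, we find a(t) = 10·exp(t). Integrating acceleration and using the initial condition v(0) = 10, we get v(t) = 10·exp(t). From the given velocity equation v(t) = 10·exp(t), we substitute t = log(2) to get v = 20.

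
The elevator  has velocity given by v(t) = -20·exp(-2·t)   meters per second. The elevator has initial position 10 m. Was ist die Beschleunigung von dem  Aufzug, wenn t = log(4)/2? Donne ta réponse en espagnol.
Debemos derivar nuestra ecuación de la velocidad v(t) = -20·exp(-2·t) 1 vez. Derivando la velocidad, obtenemos la aceleración: a(t) = 40·exp(-2·t). De la ecuación de la aceleración a(t) = 40·exp(-2·t), sustituimos t = log(4)/2 para obtener a = 10.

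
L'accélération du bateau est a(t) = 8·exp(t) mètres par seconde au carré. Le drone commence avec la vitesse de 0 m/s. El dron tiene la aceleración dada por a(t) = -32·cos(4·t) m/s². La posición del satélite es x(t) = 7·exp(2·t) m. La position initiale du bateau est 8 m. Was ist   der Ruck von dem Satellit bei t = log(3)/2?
Wir müssen unsere Gleichung für die Position x(t) = 7·exp(2·t) 3-mal ableiten. Durch Ableiten von der Position erhalten wir die Geschwindigkeit: v(t) = 14·exp(2·t). Mit d/dt von v(t) finden wir a(t) = 28·exp(2·t). Mit d/dt von a(t) finden wir j(t) = 56·exp(2·t). Wir haben den Ruck j(t) = 56·exp(2·t). Durch Einsetzen von t = log(3)/2: j(log(3)/2) = 168.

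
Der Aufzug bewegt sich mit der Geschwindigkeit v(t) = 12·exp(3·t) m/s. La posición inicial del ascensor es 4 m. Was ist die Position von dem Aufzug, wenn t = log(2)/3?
Ausgehend von der Geschwindigkeit v(t) = 12·exp(3·t), nehmen wir 1 Integral. Mit ∫v(t)dt und Anwendung von x(0) = 4, finden wir x(t) = 4·exp(3·t). Wir haben die Position x(t) = 4·exp(3·t). Durch Einsetzen von t = log(2)/3: x(log(2)/3) = 8.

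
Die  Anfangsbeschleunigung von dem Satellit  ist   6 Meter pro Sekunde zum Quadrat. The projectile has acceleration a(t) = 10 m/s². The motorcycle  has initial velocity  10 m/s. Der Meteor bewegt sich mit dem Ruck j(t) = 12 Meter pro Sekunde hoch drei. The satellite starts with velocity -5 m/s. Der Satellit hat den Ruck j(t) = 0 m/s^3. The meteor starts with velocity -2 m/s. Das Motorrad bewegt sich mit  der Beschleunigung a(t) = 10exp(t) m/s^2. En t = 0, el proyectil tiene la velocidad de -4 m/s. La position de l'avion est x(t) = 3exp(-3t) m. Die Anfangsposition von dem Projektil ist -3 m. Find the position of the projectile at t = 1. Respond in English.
We need to integrate our acceleration equation a(t) = 10 2 times. Integrating acceleration and using the initial condition v(0) = -4, we get v(t) = 10·t - 4. Integrating velocity and using the initial condition x(0) = -3, we get x(t) = 5·t^2 - 4·t - 3. We have position x(t) = 5·t^2 - 4·t - 3. Substituting t = 1: x(1) = -2.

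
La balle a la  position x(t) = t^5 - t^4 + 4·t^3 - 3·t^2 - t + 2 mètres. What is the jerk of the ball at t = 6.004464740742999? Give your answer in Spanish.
Debemos derivar nuestra ecuación de la posición x(t) = t^5 - t^4 + 4·t^3 - 3·t^2 - t + 2 3 veces. La derivada de la posición da la velocidad: v(t) = 5·t^4 - 4·t^3 + 12·t^2 - 6·t - 1. La derivada de la velocidad da la aceleración: a(t) = 20·t^3 - 12·t^2 + 24·t - 6. Derivando la aceleración, obtenemos la sacudida: j(t) = 60·t^2 - 24·t + 24. Tenemos la sacudida j(t) = 60·t^2 - 24·t + 24. Sustituyendo t = 6.004464740742999: j(6.004464740742999) = 2043.10865559172.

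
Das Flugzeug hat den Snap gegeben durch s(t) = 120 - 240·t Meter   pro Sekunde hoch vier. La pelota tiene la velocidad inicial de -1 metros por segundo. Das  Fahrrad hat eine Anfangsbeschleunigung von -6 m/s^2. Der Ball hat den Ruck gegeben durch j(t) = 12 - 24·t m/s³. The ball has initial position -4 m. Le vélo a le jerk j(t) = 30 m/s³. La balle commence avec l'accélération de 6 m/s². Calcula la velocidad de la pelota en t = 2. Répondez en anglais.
We need to integrate our jerk equation j(t) = 12 - 24·t 2 times. Integrating jerk and using the initial condition a(0) = 6, we get a(t) = -12·t^2 + 12·t + 6. Finding the antiderivative of a(t) and using v(0) = -1: v(t) = -4·t^3 + 6·t^2 + 6·t - 1. We have velocity v(t) = -4·t^3 + 6·t^2 + 6·t - 1. Substituting t = 2: v(2) = 3.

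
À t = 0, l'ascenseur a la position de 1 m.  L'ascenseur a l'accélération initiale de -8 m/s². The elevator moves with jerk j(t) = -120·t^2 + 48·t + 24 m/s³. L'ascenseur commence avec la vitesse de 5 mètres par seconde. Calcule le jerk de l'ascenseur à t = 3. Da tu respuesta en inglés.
We have jerk j(t) = -120·t^2 + 48·t + 24. Substituting t = 3: j(3) = -912.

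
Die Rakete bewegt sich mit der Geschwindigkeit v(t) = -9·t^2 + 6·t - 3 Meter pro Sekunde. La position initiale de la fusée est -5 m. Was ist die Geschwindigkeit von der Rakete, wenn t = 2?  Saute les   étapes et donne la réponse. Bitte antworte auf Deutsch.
Die Geschwindigkeit bei t = 2 ist v = -27.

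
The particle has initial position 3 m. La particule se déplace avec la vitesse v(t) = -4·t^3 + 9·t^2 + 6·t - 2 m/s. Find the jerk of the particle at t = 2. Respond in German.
Wir müssen unsere Gleichung für die Geschwindigkeit v(t) = -4·t^3 + 9·t^2 + 6·t - 2 2-mal ableiten. Die Ableitung von der Geschwindigkeit ergibt die Beschleunigung: a(t) = -12·t^2 + 18·t + 6. Die Ableitung von der Beschleunigung ergibt den Ruck: j(t) = 18 - 24·t. Aus der Gleichung für den Ruck j(t) = 18 - 24·t, setzen wir t = 2 ein und erhalten j = -30.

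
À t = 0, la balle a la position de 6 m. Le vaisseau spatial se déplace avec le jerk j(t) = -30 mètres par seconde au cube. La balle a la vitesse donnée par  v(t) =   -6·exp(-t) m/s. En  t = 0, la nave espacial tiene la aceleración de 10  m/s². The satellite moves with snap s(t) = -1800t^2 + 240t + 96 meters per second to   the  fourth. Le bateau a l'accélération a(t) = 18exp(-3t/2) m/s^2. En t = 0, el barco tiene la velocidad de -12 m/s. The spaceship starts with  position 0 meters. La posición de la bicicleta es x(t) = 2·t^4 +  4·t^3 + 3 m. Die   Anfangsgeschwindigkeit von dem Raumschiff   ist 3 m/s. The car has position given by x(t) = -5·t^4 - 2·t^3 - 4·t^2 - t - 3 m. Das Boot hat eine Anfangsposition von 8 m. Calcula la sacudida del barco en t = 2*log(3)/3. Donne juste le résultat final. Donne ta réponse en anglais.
The jerk at t = 2*log(3)/3 is j = -9.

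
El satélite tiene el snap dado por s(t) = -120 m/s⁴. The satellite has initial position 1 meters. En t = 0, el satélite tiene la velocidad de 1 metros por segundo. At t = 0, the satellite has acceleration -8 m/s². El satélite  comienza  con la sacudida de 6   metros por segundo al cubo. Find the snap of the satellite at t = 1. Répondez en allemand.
Mit s(t) = -120 und Einsetzen von t = 1, finden wir s = -120.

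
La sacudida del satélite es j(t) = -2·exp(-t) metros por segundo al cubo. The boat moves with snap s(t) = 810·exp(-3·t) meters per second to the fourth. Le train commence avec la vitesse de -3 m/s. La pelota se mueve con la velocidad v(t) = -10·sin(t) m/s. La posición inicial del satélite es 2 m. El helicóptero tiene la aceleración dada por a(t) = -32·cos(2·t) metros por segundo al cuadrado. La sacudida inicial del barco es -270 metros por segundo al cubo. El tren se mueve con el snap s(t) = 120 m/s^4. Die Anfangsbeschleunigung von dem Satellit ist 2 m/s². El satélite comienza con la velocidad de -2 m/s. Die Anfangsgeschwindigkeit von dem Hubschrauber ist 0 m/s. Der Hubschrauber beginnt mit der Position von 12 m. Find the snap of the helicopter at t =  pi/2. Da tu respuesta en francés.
En partant de l'accélération a(t) = -32·cos(2·t), nous prenons 2 dérivées. En dérivant l'accélération, nous obtenons le jerk: j(t) = 64·sin(2·t). En dérivant le jerk, nous obtenons le snap: s(t) = 128·cos(2·t). De l'équation du snap s(t) = 128·cos(2·t), nous substituons t = pi/2 pour obtenir s = -128.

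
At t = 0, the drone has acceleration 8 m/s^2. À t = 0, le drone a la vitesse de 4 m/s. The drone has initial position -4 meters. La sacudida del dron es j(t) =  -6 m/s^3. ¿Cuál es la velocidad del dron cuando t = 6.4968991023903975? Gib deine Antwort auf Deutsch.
Ausgehend von dem Ruck j(t) = -6, nehmen wir 2 Stammfunktionen. Durch Integration von dem Ruck und Verwendung der Anfangsbedingung a(0) = 8, erhalten wir a(t) = 8 - 6·t. Die Stammfunktion von der Beschleunigung, mit v(0) = 4, ergibt die Geschwindigkeit: v(t) = -3·t^2 + 8·t + 4. Mit v(t) = -3·t^2 + 8·t + 4 und Einsetzen von t = 6.4968991023903975, finden wir v = -70.6539010208003.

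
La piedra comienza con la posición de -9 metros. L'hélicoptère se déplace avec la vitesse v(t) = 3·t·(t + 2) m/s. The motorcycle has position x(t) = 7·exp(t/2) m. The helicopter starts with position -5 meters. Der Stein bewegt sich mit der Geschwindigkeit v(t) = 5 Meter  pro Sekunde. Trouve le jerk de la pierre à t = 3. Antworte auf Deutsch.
Wir müssen unsere Gleichung für die Geschwindigkeit v(t) = 5 2-mal ableiten. Durch Ableiten von der Geschwindigkeit erhalten wir die Beschleunigung: a(t) = 0. Durch Ableiten von der Beschleunigung erhalten wir den Ruck: j(t) = 0. Aus der Gleichung für den Ruck j(t) = 0, setzen wir t = 3 ein und erhalten j = 0.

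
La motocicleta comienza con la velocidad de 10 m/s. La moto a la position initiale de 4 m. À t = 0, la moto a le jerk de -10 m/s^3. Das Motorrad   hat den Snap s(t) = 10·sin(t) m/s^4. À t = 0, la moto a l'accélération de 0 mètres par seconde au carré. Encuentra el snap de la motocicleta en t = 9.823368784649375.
De la ecuación del snap s(t) = 10·sin(t), sustituimos t = 9.823368784649375 para obtener s = -3.88120018931407.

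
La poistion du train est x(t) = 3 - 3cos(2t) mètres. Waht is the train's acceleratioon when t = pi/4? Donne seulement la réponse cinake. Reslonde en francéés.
La réponse est 0.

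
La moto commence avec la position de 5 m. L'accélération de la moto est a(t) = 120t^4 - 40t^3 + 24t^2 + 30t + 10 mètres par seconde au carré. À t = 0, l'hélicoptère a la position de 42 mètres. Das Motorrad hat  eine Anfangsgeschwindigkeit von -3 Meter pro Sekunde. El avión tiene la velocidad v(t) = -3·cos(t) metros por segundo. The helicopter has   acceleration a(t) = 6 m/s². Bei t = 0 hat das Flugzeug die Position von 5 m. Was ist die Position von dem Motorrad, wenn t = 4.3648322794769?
Um dies zu lösen, müssen wir 2 Integrale unserer Gleichung für die Beschleunigung a(t) = 120·t^4 - 40·t^3 + 24·t^2 + 30·t + 10 finden. Die Stammfunktion von der Beschleunigung, mit v(0) = -3, ergibt die Geschwindigkeit: v(t) = 24·t^5 - 10·t^4 + 8·t^3 + 15·t^2 + 10·t - 3. Das Integral von der Geschwindigkeit ist die Position. Mit x(0) = 5 erhalten wir x(t) = 4·t^6 - 2·t^5 + 2·t^4 + 5·t^3 + 5·t^2 - 3·t + 5. Mit x(t) = 4·t^6 - 2·t^5 + 2·t^4 + 5·t^3 + 5·t^2 - 3·t + 5 und Einsetzen von t = 4.3648322794769, finden wir x = 25721.1287356073.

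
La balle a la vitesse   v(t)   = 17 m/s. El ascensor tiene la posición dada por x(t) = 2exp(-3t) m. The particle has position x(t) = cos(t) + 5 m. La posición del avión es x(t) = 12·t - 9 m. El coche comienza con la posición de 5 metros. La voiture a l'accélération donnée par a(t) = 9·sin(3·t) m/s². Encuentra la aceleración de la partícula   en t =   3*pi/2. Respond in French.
En partant de la position x(t) = cos(t) + 5, nous prenons 2 dérivées. En prenant d/dt de x(t), nous trouvons v(t) = -sin(t). La dérivée de la vitesse donne l'accélération: a(t) = -cos(t). En utilisant a(t) = -cos(t) et en substituant t = 3*pi/2, nous trouvons a = 0.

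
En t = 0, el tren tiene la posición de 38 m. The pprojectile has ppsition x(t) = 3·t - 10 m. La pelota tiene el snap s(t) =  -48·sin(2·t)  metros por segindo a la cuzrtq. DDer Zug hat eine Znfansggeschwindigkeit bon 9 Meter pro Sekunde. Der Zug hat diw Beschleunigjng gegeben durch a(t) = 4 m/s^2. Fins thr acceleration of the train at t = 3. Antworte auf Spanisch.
De la ecuación de la aceleración a(t) = 4, sustituimos t = 3 para obtener a = 4.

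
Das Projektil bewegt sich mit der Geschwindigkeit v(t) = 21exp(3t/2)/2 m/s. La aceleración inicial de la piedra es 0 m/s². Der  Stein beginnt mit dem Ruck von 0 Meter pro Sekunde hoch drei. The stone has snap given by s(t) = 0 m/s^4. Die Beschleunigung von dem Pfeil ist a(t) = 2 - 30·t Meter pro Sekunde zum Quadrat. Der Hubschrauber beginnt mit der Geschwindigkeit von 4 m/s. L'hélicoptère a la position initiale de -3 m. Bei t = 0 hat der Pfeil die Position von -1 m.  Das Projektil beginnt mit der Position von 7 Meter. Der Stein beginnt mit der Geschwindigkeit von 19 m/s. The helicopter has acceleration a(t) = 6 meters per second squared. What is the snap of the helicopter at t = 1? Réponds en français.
Pour résoudre ceci, nous devons prendre 2 dérivées de notre équation de l'accélération a(t) = 6. En prenant d/dt de a(t), nous trouvons j(t) = 0. La dérivée du jerk donne le snap: s(t) = 0. De l'équation du snap s(t) = 0, nous substituons t = 1 pour obtenir s = 0.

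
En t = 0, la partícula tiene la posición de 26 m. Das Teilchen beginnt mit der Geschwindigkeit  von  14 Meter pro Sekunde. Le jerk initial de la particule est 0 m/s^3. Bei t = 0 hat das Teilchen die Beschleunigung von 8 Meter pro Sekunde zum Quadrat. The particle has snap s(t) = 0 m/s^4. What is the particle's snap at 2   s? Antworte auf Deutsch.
Mit s(t) = 0 und Einsetzen von t = 2, finden wir s = 0.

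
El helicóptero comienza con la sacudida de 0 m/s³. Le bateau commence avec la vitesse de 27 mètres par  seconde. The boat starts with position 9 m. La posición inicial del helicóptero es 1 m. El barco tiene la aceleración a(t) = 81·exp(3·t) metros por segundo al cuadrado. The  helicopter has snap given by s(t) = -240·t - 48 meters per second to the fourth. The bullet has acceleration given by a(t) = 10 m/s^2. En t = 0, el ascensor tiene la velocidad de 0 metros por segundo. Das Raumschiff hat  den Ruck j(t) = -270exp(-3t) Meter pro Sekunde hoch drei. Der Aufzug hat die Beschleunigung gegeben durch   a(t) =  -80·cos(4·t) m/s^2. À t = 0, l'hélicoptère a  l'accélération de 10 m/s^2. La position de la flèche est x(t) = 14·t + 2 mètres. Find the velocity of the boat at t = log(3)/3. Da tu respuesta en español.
Para resolver esto, necesitamos tomar 1 integral de nuestra ecuación de la aceleración a(t) = 81·exp(3·t). La antiderivada de la aceleración es la velocidad. Usando v(0) = 27, obtenemos v(t) = 27·exp(3·t). Tenemos la velocidad v(t) = 27·exp(3·t). Sustituyendo t = log(3)/3: v(log(3)/3) = 81.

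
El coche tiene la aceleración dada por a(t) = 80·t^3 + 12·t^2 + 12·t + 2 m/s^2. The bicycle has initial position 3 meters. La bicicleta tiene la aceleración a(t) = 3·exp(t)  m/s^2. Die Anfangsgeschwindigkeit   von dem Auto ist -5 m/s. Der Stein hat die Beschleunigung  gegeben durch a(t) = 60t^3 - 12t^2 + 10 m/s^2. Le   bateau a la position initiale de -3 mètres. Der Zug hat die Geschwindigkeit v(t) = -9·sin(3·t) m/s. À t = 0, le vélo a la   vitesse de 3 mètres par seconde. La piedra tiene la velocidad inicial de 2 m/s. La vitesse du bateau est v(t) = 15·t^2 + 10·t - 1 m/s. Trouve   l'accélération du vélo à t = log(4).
De l'équation de l'accélération a(t) = 3·exp(t), nous substituons t = log(4) pour obtenir a = 12.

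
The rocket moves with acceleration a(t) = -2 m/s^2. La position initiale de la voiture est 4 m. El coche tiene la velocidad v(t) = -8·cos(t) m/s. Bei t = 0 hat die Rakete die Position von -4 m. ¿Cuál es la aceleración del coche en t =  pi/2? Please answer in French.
Nous devons dériver notre équation de la vitesse v(t) = -8·cos(t) 1 fois. En prenant d/dt de v(t), nous trouvons a(t) = 8·sin(t). En utilisant a(t) = 8·sin(t) et en substituant t = pi/2, nous trouvons a = 8.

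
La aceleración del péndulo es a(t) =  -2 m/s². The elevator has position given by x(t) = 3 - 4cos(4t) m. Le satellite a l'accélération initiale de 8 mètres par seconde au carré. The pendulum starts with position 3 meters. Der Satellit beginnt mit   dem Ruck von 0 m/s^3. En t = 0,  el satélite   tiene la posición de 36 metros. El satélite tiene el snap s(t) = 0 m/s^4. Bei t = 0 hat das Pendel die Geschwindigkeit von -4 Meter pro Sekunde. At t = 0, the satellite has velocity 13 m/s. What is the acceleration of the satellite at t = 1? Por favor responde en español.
Para resolver esto, necesitamos tomar 2 integrales de nuestra ecuación del snap s(t) = 0. La antiderivada del snap, con j(0) = 0, da la sacudida: j(t) = 0. La integral de la sacudida es la aceleración. Usando a(0) = 8, obtenemos a(t) = 8. De la ecuación de la aceleración a(t) = 8, sustituimos t = 1 para obtener a = 8.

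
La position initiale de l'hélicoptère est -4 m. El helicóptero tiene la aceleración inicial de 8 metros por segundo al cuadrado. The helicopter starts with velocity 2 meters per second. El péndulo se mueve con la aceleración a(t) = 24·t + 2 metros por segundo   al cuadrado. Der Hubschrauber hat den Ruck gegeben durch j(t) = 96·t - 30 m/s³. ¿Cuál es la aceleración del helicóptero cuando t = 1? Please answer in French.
Nous devons intégrer notre équation du jerk j(t) = 96·t - 30 1 fois. En intégrant le jerk et en utilisant la condition initiale a(0) = 8, nous obtenons a(t) = 48·t^2 - 30·t + 8. De l'équation de l'accélération a(t) = 48·t^2 - 30·t + 8, nous substituons t = 1 pour obtenir a = 26.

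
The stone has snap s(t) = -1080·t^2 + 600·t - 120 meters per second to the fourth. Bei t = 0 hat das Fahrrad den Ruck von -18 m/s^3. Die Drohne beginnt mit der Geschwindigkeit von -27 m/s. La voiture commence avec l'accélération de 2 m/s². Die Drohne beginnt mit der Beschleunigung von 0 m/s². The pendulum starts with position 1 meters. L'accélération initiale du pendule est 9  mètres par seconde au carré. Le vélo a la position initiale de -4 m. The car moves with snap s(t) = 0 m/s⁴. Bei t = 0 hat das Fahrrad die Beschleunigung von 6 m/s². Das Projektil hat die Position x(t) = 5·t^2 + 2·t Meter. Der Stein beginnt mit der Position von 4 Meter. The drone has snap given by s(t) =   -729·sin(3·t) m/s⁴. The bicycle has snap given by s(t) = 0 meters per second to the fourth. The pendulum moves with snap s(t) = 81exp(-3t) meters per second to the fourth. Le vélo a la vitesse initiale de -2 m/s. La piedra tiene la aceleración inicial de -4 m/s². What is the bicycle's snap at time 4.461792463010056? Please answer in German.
Wir haben den Snap s(t) = 0. Durch Einsetzen von t = 4.461792463010056: s(4.461792463010056) = 0.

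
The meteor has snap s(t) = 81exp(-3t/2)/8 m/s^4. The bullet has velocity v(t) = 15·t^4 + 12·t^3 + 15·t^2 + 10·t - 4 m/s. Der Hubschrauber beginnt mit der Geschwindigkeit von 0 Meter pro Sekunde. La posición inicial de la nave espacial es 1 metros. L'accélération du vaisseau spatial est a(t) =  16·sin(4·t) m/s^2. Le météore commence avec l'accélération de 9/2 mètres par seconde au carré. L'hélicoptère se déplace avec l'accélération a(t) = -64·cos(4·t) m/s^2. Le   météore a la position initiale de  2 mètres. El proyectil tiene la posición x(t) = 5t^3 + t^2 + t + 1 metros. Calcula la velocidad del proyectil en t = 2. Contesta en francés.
En partant de la position x(t) = 5·t^3 + t^2 + t + 1, nous prenons 1 dérivée. La dérivée de la position donne la vitesse: v(t) = 15·t^2 + 2·t + 1. De l'équation de la vitesse v(t) = 15·t^2 + 2·t + 1, nous substituons t = 2 pour obtenir v = 65.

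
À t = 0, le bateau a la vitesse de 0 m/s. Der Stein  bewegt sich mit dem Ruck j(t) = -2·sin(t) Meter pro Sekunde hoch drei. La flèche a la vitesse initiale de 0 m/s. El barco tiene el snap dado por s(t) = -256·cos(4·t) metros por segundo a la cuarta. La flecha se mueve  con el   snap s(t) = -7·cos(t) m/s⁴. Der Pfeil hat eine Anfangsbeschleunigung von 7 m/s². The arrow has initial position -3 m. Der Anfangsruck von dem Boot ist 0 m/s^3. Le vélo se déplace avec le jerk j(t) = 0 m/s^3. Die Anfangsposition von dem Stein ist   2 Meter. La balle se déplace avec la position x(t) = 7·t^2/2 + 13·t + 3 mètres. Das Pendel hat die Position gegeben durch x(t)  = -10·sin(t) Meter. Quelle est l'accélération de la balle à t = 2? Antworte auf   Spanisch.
Debemos derivar nuestra ecuación de la posición x(t) = 7·t^2/2 + 13·t + 3 2 veces. La derivada de la posición da la velocidad: v(t) = 7·t + 13. Derivando la velocidad, obtenemos la aceleración: a(t) = 7. De la ecuación de la aceleración a(t) = 7, sustituimos t = 2 para obtener a = 7.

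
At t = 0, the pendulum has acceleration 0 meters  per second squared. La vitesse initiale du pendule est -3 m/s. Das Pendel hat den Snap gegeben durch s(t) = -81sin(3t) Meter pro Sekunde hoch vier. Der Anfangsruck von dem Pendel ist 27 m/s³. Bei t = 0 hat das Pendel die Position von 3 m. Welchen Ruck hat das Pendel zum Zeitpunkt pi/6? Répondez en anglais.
To solve this, we need to take 1 antiderivative of our snap equation s(t) = -81·sin(3·t). Taking ∫s(t)dt and applying j(0) = 27, we find j(t) = 27·cos(3·t). Using j(t) = 27·cos(3·t) and substituting t = pi/6, we find j = 0.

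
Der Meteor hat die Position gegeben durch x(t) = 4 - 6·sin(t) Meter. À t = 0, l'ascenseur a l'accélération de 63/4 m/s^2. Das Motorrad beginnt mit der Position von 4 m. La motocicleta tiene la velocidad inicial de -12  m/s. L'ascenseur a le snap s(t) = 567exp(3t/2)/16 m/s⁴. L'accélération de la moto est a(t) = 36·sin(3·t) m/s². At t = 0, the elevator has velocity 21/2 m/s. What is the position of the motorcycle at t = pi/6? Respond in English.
We must find the antiderivative of our acceleration equation a(t) = 36·sin(3·t) 2 times. Taking ∫a(t)dt and applying v(0) = -12, we find v(t) = -12·cos(3·t). The integral of velocity is position. Using x(0) = 4, we get x(t) = 4 - 4·sin(3·t). From the given position equation x(t) = 4 - 4·sin(3·t), we substitute t = pi/6 to get x = 0.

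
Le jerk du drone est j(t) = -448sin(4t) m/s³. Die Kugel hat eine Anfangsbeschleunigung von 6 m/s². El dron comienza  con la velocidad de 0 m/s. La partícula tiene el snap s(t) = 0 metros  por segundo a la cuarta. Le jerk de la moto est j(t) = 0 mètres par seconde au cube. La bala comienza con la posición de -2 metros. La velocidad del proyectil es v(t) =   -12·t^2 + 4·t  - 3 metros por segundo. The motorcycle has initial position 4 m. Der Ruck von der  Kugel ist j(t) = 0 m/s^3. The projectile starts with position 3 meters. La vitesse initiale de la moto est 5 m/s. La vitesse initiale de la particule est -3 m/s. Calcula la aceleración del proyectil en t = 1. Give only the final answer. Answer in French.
a(1) = -20.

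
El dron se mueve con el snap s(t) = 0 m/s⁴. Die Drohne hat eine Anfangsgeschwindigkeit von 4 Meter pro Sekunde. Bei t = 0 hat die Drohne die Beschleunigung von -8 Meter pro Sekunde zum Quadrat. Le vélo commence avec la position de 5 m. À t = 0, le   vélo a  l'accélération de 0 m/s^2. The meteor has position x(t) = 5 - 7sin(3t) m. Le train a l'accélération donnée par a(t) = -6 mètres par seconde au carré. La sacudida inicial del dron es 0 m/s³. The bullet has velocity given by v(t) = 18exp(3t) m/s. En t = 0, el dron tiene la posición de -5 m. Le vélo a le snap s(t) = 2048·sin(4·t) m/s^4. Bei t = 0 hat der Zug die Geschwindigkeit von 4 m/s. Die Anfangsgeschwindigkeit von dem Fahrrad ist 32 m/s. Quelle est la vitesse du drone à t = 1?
Nous devons intégrer notre équation du snap s(t) = 0 3 fois. La primitive du snap, avec j(0) = 0, donne le jerk: j(t) = 0. L'intégrale du jerk, avec a(0) = -8, donne l'accélération: a(t) = -8. L'intégrale de l'accélération, avec v(0) = 4, donne la vitesse: v(t) = 4 - 8·t. Nous avons la vitesse v(t) = 4 - 8·t. En substituant t = 1: v(1) = -4.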